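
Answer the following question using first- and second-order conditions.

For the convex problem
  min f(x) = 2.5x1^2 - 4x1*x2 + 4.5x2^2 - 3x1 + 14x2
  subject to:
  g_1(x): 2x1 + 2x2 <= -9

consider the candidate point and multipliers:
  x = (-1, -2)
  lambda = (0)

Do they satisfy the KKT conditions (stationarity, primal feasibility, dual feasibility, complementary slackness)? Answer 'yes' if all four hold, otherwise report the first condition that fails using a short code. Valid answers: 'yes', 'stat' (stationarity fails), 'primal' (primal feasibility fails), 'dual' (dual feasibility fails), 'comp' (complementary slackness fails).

Gradient of f: grad f(x) = Q x + c = (0, 0)
Constraint values g_i(x) = a_i^T x - b_i:
  g_1((-1, -2)) = 3
Stationarity residual: grad f(x) + sum_i lambda_i a_i = (0, 0)
  -> stationarity OK
Primal feasibility (all g_i <= 0): FAILS
Dual feasibility (all lambda_i >= 0): OK
Complementary slackness (lambda_i * g_i(x) = 0 for all i): OK

Verdict: the first failing condition is primal_feasibility -> primal.

primal


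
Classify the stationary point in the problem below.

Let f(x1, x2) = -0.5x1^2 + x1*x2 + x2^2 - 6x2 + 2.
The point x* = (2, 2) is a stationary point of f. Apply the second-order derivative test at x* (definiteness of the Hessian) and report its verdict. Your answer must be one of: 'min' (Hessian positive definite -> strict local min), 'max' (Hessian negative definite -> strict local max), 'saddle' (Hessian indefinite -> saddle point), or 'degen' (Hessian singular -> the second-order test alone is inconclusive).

Compute the Hessian H = grad^2 f:
  H = [[-1, 1], [1, 2]]
Verify stationarity: grad f(x*) = H x* + g = (0, 0).
Eigenvalues of H: -1.3028, 2.3028.
Eigenvalues have mixed signs, so H is indefinite -> x* is a saddle point.

saddle


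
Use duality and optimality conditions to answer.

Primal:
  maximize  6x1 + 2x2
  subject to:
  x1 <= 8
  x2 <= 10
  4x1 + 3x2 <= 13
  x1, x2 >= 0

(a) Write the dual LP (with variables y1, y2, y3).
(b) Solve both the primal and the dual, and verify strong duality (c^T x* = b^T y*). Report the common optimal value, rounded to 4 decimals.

The standard primal-dual pair for 'max c^T x s.t. A x <= b, x >= 0' is:
  Dual:  min b^T y  s.t.  A^T y >= c,  y >= 0.

So the dual LP is:
  minimize  8y1 + 10y2 + 13y3
  subject to:
    y1 + 4y3 >= 6
    y2 + 3y3 >= 2
    y1, y2, y3 >= 0

Solving the primal: x* = (3.25, 0).
  primal value c^T x* = 19.5.
Solving the dual: y* = (0, 0, 1.5).
  dual value b^T y* = 19.5.
Strong duality: c^T x* = b^T y*. Confirmed.

19.5


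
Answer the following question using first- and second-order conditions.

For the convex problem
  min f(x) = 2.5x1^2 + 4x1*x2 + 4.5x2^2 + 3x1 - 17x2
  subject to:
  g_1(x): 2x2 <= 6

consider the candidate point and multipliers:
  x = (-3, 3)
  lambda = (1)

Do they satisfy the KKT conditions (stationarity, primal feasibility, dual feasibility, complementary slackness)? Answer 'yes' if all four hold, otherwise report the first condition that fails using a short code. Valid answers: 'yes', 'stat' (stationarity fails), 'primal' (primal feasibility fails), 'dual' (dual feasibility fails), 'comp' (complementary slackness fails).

Gradient of f: grad f(x) = Q x + c = (0, -2)
Constraint values g_i(x) = a_i^T x - b_i:
  g_1((-3, 3)) = 0
Stationarity residual: grad f(x) + sum_i lambda_i a_i = (0, 0)
  -> stationarity OK
Primal feasibility (all g_i <= 0): OK
Dual feasibility (all lambda_i >= 0): OK
Complementary slackness (lambda_i * g_i(x) = 0 for all i): OK

Verdict: yes, KKT holds.

yes


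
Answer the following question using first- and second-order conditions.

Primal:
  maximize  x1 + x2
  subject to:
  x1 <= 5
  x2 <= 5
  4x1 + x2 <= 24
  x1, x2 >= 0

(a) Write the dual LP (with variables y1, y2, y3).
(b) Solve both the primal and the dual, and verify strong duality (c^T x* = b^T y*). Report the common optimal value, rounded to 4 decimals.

The standard primal-dual pair for 'max c^T x s.t. A x <= b, x >= 0' is:
  Dual:  min b^T y  s.t.  A^T y >= c,  y >= 0.

So the dual LP is:
  minimize  5y1 + 5y2 + 24y3
  subject to:
    y1 + 4y3 >= 1
    y2 + y3 >= 1
    y1, y2, y3 >= 0

Solving the primal: x* = (4.75, 5).
  primal value c^T x* = 9.75.
Solving the dual: y* = (0, 0.75, 0.25).
  dual value b^T y* = 9.75.
Strong duality: c^T x* = b^T y*. Confirmed.

9.75


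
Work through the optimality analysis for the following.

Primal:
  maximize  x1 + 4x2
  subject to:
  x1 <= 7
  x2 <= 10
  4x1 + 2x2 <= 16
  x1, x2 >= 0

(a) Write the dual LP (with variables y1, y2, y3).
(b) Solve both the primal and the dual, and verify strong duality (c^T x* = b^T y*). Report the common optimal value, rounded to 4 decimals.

The standard primal-dual pair for 'max c^T x s.t. A x <= b, x >= 0' is:
  Dual:  min b^T y  s.t.  A^T y >= c,  y >= 0.

So the dual LP is:
  minimize  7y1 + 10y2 + 16y3
  subject to:
    y1 + 4y3 >= 1
    y2 + 2y3 >= 4
    y1, y2, y3 >= 0

Solving the primal: x* = (0, 8).
  primal value c^T x* = 32.
Solving the dual: y* = (0, 0, 2).
  dual value b^T y* = 32.
Strong duality: c^T x* = b^T y*. Confirmed.

32


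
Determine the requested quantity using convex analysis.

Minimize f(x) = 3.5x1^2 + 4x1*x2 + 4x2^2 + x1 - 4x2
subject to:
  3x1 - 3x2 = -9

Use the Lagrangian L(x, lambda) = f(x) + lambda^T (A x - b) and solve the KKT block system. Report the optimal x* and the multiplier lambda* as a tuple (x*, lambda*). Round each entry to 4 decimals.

Form the Lagrangian:
  L(x, lambda) = (1/2) x^T Q x + c^T x + lambda^T (A x - b)
Stationarity (grad_x L = 0): Q x + c + A^T lambda = 0.
Primal feasibility: A x = b.

This gives the KKT block system:
  [ Q   A^T ] [ x     ]   [-c ]
  [ A    0  ] [ lambda ] = [ b ]

Solving the linear system:
  x*      = (-1.4348, 1.5652)
  lambda* = (0.9275)
  f(x*)   = 0.3261

x* = (-1.4348, 1.5652), lambda* = (0.9275)


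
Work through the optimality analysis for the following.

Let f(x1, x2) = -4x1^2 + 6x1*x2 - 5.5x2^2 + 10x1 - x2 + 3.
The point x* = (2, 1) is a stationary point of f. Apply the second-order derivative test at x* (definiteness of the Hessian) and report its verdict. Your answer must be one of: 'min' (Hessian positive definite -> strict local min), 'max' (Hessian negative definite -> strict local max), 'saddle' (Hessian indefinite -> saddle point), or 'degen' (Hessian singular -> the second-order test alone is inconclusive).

Compute the Hessian H = grad^2 f:
  H = [[-8, 6], [6, -11]]
Verify stationarity: grad f(x*) = H x* + g = (0, 0).
Eigenvalues of H: -15.6847, -3.3153.
Both eigenvalues < 0, so H is negative definite -> x* is a strict local max.

max


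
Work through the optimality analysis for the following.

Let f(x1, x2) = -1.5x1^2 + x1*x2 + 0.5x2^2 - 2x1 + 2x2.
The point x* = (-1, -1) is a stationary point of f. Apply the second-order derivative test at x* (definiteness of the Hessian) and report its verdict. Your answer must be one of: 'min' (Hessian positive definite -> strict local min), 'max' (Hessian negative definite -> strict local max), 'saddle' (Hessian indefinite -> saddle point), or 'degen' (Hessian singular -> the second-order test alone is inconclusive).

Compute the Hessian H = grad^2 f:
  H = [[-3, 1], [1, 1]]
Verify stationarity: grad f(x*) = H x* + g = (0, 0).
Eigenvalues of H: -3.2361, 1.2361.
Eigenvalues have mixed signs, so H is indefinite -> x* is a saddle point.

saddle


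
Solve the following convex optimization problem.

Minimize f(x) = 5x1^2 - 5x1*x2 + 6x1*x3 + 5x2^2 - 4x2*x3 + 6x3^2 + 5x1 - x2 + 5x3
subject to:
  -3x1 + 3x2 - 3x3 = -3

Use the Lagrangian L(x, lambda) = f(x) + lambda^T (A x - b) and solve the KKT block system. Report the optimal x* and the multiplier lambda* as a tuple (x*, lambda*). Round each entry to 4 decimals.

Form the Lagrangian:
  L(x, lambda) = (1/2) x^T Q x + c^T x + lambda^T (A x - b)
Stationarity (grad_x L = 0): Q x + c + A^T lambda = 0.
Primal feasibility: A x = b.

This gives the KKT block system:
  [ Q   A^T ] [ x     ]   [-c ]
  [ A    0  ] [ lambda ] = [ b ]

Solving the linear system:
  x*      = (0, -0.8571, 0.1429)
  lambda* = (3.381)
  f(x*)   = 5.8571

x* = (0, -0.8571, 0.1429), lambda* = (3.381)


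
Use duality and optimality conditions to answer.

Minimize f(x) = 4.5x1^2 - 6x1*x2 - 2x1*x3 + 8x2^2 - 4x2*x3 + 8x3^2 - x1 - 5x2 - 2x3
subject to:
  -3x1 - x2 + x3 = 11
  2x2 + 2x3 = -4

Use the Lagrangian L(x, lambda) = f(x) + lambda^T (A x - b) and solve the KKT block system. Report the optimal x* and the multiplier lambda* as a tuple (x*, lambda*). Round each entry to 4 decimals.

Form the Lagrangian:
  L(x, lambda) = (1/2) x^T Q x + c^T x + lambda^T (A x - b)
Stationarity (grad_x L = 0): Q x + c + A^T lambda = 0.
Primal feasibility: A x = b.

This gives the KKT block system:
  [ Q   A^T ] [ x     ]   [-c ]
  [ A    0  ] [ lambda ] = [ b ]

Solving the linear system:
  x*      = (-3.2748, -1.5878, -0.4122)
  lambda* = (-6.7072, 1.2005)
  f(x*)   = 45.3097

x* = (-3.2748, -1.5878, -0.4122), lambda* = (-6.7072, 1.2005)


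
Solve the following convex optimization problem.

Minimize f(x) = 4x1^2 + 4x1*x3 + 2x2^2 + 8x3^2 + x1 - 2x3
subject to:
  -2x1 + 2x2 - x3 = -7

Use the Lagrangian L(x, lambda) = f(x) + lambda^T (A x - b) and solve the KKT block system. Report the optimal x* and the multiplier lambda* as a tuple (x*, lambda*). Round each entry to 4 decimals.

Form the Lagrangian:
  L(x, lambda) = (1/2) x^T Q x + c^T x + lambda^T (A x - b)
Stationarity (grad_x L = 0): Q x + c + A^T lambda = 0.
Primal feasibility: A x = b.

This gives the KKT block system:
  [ Q   A^T ] [ x     ]   [-c ]
  [ A    0  ] [ lambda ] = [ b ]

Solving the linear system:
  x*      = (0.994, -2.4167, 0.1786)
  lambda* = (4.8333)
  f(x*)   = 17.2351

x* = (0.994, -2.4167, 0.1786), lambda* = (4.8333)


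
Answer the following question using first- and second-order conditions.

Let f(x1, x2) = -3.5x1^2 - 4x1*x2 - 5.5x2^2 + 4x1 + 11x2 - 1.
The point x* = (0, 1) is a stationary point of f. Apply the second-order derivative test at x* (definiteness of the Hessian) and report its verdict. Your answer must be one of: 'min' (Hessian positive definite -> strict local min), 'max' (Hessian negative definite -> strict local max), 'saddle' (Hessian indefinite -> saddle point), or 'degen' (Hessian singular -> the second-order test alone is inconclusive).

Compute the Hessian H = grad^2 f:
  H = [[-7, -4], [-4, -11]]
Verify stationarity: grad f(x*) = H x* + g = (0, 0).
Eigenvalues of H: -13.4721, -4.5279.
Both eigenvalues < 0, so H is negative definite -> x* is a strict local max.

max


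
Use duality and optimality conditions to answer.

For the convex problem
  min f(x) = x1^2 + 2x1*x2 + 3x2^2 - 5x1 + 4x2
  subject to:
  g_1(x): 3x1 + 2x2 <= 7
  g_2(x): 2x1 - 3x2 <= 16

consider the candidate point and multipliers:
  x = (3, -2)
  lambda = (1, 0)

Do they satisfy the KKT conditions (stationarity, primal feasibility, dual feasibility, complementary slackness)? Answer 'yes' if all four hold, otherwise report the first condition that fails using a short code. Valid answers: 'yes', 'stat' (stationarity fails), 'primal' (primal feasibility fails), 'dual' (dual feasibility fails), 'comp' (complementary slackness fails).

Gradient of f: grad f(x) = Q x + c = (-3, -2)
Constraint values g_i(x) = a_i^T x - b_i:
  g_1((3, -2)) = -2
  g_2((3, -2)) = -4
Stationarity residual: grad f(x) + sum_i lambda_i a_i = (0, 0)
  -> stationarity OK
Primal feasibility (all g_i <= 0): OK
Dual feasibility (all lambda_i >= 0): OK
Complementary slackness (lambda_i * g_i(x) = 0 for all i): FAILS

Verdict: the first failing condition is complementary_slackness -> comp.

comp


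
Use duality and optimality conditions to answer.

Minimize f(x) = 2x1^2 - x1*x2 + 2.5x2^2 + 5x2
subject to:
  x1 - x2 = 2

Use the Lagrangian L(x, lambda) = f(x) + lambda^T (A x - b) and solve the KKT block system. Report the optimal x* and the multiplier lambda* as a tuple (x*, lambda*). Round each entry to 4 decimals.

Form the Lagrangian:
  L(x, lambda) = (1/2) x^T Q x + c^T x + lambda^T (A x - b)
Stationarity (grad_x L = 0): Q x + c + A^T lambda = 0.
Primal feasibility: A x = b.

This gives the KKT block system:
  [ Q   A^T ] [ x     ]   [-c ]
  [ A    0  ] [ lambda ] = [ b ]

Solving the linear system:
  x*      = (0.4286, -1.5714)
  lambda* = (-3.2857)
  f(x*)   = -0.6429

x* = (0.4286, -1.5714), lambda* = (-3.2857)


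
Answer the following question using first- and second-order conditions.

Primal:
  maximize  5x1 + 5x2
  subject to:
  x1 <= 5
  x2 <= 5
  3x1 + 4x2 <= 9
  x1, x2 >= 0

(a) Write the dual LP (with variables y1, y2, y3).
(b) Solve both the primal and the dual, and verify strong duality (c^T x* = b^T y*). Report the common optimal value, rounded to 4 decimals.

The standard primal-dual pair for 'max c^T x s.t. A x <= b, x >= 0' is:
  Dual:  min b^T y  s.t.  A^T y >= c,  y >= 0.

So the dual LP is:
  minimize  5y1 + 5y2 + 9y3
  subject to:
    y1 + 3y3 >= 5
    y2 + 4y3 >= 5
    y1, y2, y3 >= 0

Solving the primal: x* = (3, 0).
  primal value c^T x* = 15.
Solving the dual: y* = (0, 0, 1.6667).
  dual value b^T y* = 15.
Strong duality: c^T x* = b^T y*. Confirmed.

15


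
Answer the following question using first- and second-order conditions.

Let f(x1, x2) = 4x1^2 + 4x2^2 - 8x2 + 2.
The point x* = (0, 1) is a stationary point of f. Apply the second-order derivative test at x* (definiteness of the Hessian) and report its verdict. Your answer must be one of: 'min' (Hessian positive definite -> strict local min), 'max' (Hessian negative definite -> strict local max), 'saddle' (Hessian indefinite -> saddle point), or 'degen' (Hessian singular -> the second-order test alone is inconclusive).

Compute the Hessian H = grad^2 f:
  H = [[8, 0], [0, 8]]
Verify stationarity: grad f(x*) = H x* + g = (0, 0).
Eigenvalues of H: 8, 8.
Both eigenvalues > 0, so H is positive definite -> x* is a strict local min.

min


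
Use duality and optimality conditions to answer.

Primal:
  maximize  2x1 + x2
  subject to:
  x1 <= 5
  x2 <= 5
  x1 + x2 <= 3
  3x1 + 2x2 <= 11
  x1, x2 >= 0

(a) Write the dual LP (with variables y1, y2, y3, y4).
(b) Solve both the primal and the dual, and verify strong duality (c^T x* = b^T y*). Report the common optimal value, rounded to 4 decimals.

The standard primal-dual pair for 'max c^T x s.t. A x <= b, x >= 0' is:
  Dual:  min b^T y  s.t.  A^T y >= c,  y >= 0.

So the dual LP is:
  minimize  5y1 + 5y2 + 3y3 + 11y4
  subject to:
    y1 + y3 + 3y4 >= 2
    y2 + y3 + 2y4 >= 1
    y1, y2, y3, y4 >= 0

Solving the primal: x* = (3, 0).
  primal value c^T x* = 6.
Solving the dual: y* = (0, 0, 2, 0).
  dual value b^T y* = 6.
Strong duality: c^T x* = b^T y*. Confirmed.

6


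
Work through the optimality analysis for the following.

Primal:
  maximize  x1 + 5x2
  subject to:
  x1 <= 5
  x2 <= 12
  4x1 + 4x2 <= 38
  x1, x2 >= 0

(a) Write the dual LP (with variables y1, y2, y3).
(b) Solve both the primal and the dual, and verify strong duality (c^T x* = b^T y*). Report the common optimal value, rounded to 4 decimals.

The standard primal-dual pair for 'max c^T x s.t. A x <= b, x >= 0' is:
  Dual:  min b^T y  s.t.  A^T y >= c,  y >= 0.

So the dual LP is:
  minimize  5y1 + 12y2 + 38y3
  subject to:
    y1 + 4y3 >= 1
    y2 + 4y3 >= 5
    y1, y2, y3 >= 0

Solving the primal: x* = (0, 9.5).
  primal value c^T x* = 47.5.
Solving the dual: y* = (0, 0, 1.25).
  dual value b^T y* = 47.5.
Strong duality: c^T x* = b^T y*. Confirmed.

47.5


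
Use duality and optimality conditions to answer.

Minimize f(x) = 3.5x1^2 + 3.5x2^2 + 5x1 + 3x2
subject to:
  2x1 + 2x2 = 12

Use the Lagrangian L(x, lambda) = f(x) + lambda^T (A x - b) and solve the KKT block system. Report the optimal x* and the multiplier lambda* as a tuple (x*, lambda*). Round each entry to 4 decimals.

Form the Lagrangian:
  L(x, lambda) = (1/2) x^T Q x + c^T x + lambda^T (A x - b)
Stationarity (grad_x L = 0): Q x + c + A^T lambda = 0.
Primal feasibility: A x = b.

This gives the KKT block system:
  [ Q   A^T ] [ x     ]   [-c ]
  [ A    0  ] [ lambda ] = [ b ]

Solving the linear system:
  x*      = (2.8571, 3.1429)
  lambda* = (-12.5)
  f(x*)   = 86.8571

x* = (2.8571, 3.1429), lambda* = (-12.5)


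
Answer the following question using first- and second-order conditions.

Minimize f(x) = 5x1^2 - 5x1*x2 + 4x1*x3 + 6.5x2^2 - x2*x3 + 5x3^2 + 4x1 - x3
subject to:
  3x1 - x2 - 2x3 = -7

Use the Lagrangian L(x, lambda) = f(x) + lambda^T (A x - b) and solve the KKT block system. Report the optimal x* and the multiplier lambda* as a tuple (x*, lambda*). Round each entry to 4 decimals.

Form the Lagrangian:
  L(x, lambda) = (1/2) x^T Q x + c^T x + lambda^T (A x - b)
Stationarity (grad_x L = 0): Q x + c + A^T lambda = 0.
Primal feasibility: A x = b.

This gives the KKT block system:
  [ Q   A^T ] [ x     ]   [-c ]
  [ A    0  ] [ lambda ] = [ b ]

Solving the linear system:
  x*      = (-1.6947, -0.4009, 1.1584)
  lambda* = (2.103)
  f(x*)   = 3.3918

x* = (-1.6947, -0.4009, 1.1584), lambda* = (2.103)


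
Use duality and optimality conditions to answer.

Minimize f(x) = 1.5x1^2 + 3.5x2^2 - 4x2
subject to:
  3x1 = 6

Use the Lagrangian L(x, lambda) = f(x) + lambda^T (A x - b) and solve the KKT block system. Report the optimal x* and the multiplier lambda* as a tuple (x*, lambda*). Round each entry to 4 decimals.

Form the Lagrangian:
  L(x, lambda) = (1/2) x^T Q x + c^T x + lambda^T (A x - b)
Stationarity (grad_x L = 0): Q x + c + A^T lambda = 0.
Primal feasibility: A x = b.

This gives the KKT block system:
  [ Q   A^T ] [ x     ]   [-c ]
  [ A    0  ] [ lambda ] = [ b ]

Solving the linear system:
  x*      = (2, 0.5714)
  lambda* = (-2)
  f(x*)   = 4.8571

x* = (2, 0.5714), lambda* = (-2)


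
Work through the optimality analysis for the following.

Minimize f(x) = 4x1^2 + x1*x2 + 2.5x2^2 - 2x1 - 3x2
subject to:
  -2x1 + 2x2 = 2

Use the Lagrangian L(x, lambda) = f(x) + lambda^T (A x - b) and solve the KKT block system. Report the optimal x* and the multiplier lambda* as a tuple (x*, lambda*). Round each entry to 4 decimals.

Form the Lagrangian:
  L(x, lambda) = (1/2) x^T Q x + c^T x + lambda^T (A x - b)
Stationarity (grad_x L = 0): Q x + c + A^T lambda = 0.
Primal feasibility: A x = b.

This gives the KKT block system:
  [ Q   A^T ] [ x     ]   [-c ]
  [ A    0  ] [ lambda ] = [ b ]

Solving the linear system:
  x*      = (-0.0667, 0.9333)
  lambda* = (-0.8)
  f(x*)   = -0.5333

x* = (-0.0667, 0.9333), lambda* = (-0.8)


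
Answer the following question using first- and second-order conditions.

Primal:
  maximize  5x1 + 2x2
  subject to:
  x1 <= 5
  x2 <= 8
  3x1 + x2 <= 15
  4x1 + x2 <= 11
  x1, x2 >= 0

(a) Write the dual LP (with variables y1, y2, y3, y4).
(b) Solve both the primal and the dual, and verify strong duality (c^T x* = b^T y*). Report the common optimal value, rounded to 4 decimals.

The standard primal-dual pair for 'max c^T x s.t. A x <= b, x >= 0' is:
  Dual:  min b^T y  s.t.  A^T y >= c,  y >= 0.

So the dual LP is:
  minimize  5y1 + 8y2 + 15y3 + 11y4
  subject to:
    y1 + 3y3 + 4y4 >= 5
    y2 + y3 + y4 >= 2
    y1, y2, y3, y4 >= 0

Solving the primal: x* = (0.75, 8).
  primal value c^T x* = 19.75.
Solving the dual: y* = (0, 0.75, 0, 1.25).
  dual value b^T y* = 19.75.
Strong duality: c^T x* = b^T y*. Confirmed.

19.75


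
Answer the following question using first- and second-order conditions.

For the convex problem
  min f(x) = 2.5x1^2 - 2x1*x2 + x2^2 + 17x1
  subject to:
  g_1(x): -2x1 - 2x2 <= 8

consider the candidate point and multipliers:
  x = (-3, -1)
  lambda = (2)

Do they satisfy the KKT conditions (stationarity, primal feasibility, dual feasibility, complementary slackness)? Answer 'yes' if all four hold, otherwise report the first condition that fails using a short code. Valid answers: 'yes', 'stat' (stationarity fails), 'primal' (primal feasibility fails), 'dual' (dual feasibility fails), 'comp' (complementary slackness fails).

Gradient of f: grad f(x) = Q x + c = (4, 4)
Constraint values g_i(x) = a_i^T x - b_i:
  g_1((-3, -1)) = 0
Stationarity residual: grad f(x) + sum_i lambda_i a_i = (0, 0)
  -> stationarity OK
Primal feasibility (all g_i <= 0): OK
Dual feasibility (all lambda_i >= 0): OK
Complementary slackness (lambda_i * g_i(x) = 0 for all i): OK

Verdict: yes, KKT holds.

yes


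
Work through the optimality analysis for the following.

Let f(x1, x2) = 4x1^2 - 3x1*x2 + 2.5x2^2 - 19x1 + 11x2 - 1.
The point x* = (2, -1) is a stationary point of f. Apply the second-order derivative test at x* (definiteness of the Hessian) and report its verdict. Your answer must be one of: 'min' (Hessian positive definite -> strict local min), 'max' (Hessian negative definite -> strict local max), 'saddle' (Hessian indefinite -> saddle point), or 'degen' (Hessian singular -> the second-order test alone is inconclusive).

Compute the Hessian H = grad^2 f:
  H = [[8, -3], [-3, 5]]
Verify stationarity: grad f(x*) = H x* + g = (0, 0).
Eigenvalues of H: 3.1459, 9.8541.
Both eigenvalues > 0, so H is positive definite -> x* is a strict local min.

min


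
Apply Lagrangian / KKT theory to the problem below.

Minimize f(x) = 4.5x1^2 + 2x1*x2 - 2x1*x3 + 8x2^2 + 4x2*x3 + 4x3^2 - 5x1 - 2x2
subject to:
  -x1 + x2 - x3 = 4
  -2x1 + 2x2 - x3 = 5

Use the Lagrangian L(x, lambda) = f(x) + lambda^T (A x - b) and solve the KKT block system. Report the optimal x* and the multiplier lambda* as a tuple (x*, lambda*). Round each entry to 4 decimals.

Form the Lagrangian:
  L(x, lambda) = (1/2) x^T Q x + c^T x + lambda^T (A x - b)
Stationarity (grad_x L = 0): Q x + c + A^T lambda = 0.
Primal feasibility: A x = b.

This gives the KKT block system:
  [ Q   A^T ] [ x     ]   [-c ]
  [ A    0  ] [ lambda ] = [ b ]

Solving the linear system:
  x*      = (-0.1724, 0.8276, -3)
  lambda* = (-41.7931, 21.4483)
  f(x*)   = 29.569

x* = (-0.1724, 0.8276, -3), lambda* = (-41.7931, 21.4483)


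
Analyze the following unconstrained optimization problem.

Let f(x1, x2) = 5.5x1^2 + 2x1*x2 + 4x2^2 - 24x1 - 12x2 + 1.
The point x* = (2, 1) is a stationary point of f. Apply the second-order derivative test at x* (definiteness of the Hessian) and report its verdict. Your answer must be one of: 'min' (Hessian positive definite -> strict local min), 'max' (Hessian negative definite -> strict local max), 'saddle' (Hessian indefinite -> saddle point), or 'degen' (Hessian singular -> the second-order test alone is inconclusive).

Compute the Hessian H = grad^2 f:
  H = [[11, 2], [2, 8]]
Verify stationarity: grad f(x*) = H x* + g = (0, 0).
Eigenvalues of H: 7, 12.
Both eigenvalues > 0, so H is positive definite -> x* is a strict local min.

min


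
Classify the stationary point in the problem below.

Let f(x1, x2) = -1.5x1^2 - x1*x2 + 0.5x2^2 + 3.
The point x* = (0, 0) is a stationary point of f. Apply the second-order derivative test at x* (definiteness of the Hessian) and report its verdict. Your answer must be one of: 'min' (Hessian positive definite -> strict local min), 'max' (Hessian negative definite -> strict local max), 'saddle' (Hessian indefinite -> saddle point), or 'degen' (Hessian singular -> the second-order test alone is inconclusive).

Compute the Hessian H = grad^2 f:
  H = [[-3, -1], [-1, 1]]
Verify stationarity: grad f(x*) = H x* + g = (0, 0).
Eigenvalues of H: -3.2361, 1.2361.
Eigenvalues have mixed signs, so H is indefinite -> x* is a saddle point.

saddle


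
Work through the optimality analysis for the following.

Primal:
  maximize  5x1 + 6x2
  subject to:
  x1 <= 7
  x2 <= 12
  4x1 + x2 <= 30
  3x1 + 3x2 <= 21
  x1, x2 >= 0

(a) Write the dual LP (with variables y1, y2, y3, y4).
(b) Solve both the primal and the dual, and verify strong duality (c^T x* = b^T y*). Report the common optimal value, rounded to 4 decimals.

The standard primal-dual pair for 'max c^T x s.t. A x <= b, x >= 0' is:
  Dual:  min b^T y  s.t.  A^T y >= c,  y >= 0.

So the dual LP is:
  minimize  7y1 + 12y2 + 30y3 + 21y4
  subject to:
    y1 + 4y3 + 3y4 >= 5
    y2 + y3 + 3y4 >= 6
    y1, y2, y3, y4 >= 0

Solving the primal: x* = (0, 7).
  primal value c^T x* = 42.
Solving the dual: y* = (0, 0, 0, 2).
  dual value b^T y* = 42.
Strong duality: c^T x* = b^T y*. Confirmed.

42


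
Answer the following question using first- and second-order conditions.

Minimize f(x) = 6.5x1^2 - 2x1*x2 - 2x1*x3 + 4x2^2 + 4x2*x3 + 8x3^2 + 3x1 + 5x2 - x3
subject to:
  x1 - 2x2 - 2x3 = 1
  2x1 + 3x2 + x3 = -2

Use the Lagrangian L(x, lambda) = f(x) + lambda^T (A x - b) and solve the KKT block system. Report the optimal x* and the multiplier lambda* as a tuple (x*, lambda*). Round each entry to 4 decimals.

Form the Lagrangian:
  L(x, lambda) = (1/2) x^T Q x + c^T x + lambda^T (A x - b)
Stationarity (grad_x L = 0): Q x + c + A^T lambda = 0.
Primal feasibility: A x = b.

This gives the KKT block system:
  [ Q   A^T ] [ x     ]   [-c ]
  [ A    0  ] [ lambda ] = [ b ]

Solving the linear system:
  x*      = (-0.0727, -0.6591, 0.1227)
  lambda* = (-1.2364, -0.9455)
  f(x*)   = -2.1455

x* = (-0.0727, -0.6591, 0.1227), lambda* = (-1.2364, -0.9455)


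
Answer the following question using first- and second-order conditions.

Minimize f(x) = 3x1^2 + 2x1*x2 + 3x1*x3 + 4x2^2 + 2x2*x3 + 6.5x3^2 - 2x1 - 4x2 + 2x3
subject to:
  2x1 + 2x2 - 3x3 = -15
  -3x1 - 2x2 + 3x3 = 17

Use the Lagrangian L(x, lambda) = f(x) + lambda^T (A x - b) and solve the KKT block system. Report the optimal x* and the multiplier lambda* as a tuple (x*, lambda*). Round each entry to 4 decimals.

Form the Lagrangian:
  L(x, lambda) = (1/2) x^T Q x + c^T x + lambda^T (A x - b)
Stationarity (grad_x L = 0): Q x + c + A^T lambda = 0.
Primal feasibility: A x = b.

This gives the KKT block system:
  [ Q   A^T ] [ x     ]   [-c ]
  [ A    0  ] [ lambda ] = [ b ]

Solving the linear system:
  x*      = (-2, -1.7297, 2.5135)
  lambda* = (15.2973, 6.8919)
  f(x*)   = 64.1216

x* = (-2, -1.7297, 2.5135), lambda* = (15.2973, 6.8919)


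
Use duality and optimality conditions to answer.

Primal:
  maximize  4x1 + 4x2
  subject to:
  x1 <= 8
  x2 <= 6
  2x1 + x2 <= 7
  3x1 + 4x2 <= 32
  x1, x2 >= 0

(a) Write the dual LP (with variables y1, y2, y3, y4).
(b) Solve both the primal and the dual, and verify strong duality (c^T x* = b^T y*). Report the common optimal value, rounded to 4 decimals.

The standard primal-dual pair for 'max c^T x s.t. A x <= b, x >= 0' is:
  Dual:  min b^T y  s.t.  A^T y >= c,  y >= 0.

So the dual LP is:
  minimize  8y1 + 6y2 + 7y3 + 32y4
  subject to:
    y1 + 2y3 + 3y4 >= 4
    y2 + y3 + 4y4 >= 4
    y1, y2, y3, y4 >= 0

Solving the primal: x* = (0.5, 6).
  primal value c^T x* = 26.
Solving the dual: y* = (0, 2, 2, 0).
  dual value b^T y* = 26.
Strong duality: c^T x* = b^T y*. Confirmed.

26


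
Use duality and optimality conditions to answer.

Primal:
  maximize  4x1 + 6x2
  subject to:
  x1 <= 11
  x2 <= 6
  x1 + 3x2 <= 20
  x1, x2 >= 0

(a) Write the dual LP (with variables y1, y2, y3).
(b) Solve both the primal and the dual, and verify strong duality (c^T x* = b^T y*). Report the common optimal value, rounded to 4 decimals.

The standard primal-dual pair for 'max c^T x s.t. A x <= b, x >= 0' is:
  Dual:  min b^T y  s.t.  A^T y >= c,  y >= 0.

So the dual LP is:
  minimize  11y1 + 6y2 + 20y3
  subject to:
    y1 + y3 >= 4
    y2 + 3y3 >= 6
    y1, y2, y3 >= 0

Solving the primal: x* = (11, 3).
  primal value c^T x* = 62.
Solving the dual: y* = (2, 0, 2).
  dual value b^T y* = 62.
Strong duality: c^T x* = b^T y*. Confirmed.

62


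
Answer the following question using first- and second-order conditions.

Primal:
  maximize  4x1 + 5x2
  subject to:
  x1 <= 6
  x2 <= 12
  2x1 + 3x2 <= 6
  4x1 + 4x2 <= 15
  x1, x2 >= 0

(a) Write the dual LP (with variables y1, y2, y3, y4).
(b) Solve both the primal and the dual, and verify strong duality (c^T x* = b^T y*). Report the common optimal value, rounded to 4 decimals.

The standard primal-dual pair for 'max c^T x s.t. A x <= b, x >= 0' is:
  Dual:  min b^T y  s.t.  A^T y >= c,  y >= 0.

So the dual LP is:
  minimize  6y1 + 12y2 + 6y3 + 15y4
  subject to:
    y1 + 2y3 + 4y4 >= 4
    y2 + 3y3 + 4y4 >= 5
    y1, y2, y3, y4 >= 0

Solving the primal: x* = (3, 0).
  primal value c^T x* = 12.
Solving the dual: y* = (0, 0, 2, 0).
  dual value b^T y* = 12.
Strong duality: c^T x* = b^T y*. Confirmed.

12


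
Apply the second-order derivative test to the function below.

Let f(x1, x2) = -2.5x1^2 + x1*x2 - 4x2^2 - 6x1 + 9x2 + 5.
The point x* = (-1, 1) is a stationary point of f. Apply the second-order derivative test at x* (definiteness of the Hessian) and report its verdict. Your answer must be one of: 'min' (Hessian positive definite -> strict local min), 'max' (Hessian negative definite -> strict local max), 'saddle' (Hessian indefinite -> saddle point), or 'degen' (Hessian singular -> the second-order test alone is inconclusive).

Compute the Hessian H = grad^2 f:
  H = [[-5, 1], [1, -8]]
Verify stationarity: grad f(x*) = H x* + g = (0, 0).
Eigenvalues of H: -8.3028, -4.6972.
Both eigenvalues < 0, so H is negative definite -> x* is a strict local max.

max


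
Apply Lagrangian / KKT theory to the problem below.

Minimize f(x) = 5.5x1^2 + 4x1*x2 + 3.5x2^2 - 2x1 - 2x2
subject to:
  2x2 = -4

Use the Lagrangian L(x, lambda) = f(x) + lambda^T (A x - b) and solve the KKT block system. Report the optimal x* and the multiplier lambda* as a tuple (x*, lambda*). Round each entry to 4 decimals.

Form the Lagrangian:
  L(x, lambda) = (1/2) x^T Q x + c^T x + lambda^T (A x - b)
Stationarity (grad_x L = 0): Q x + c + A^T lambda = 0.
Primal feasibility: A x = b.

This gives the KKT block system:
  [ Q   A^T ] [ x     ]   [-c ]
  [ A    0  ] [ lambda ] = [ b ]

Solving the linear system:
  x*      = (0.9091, -2)
  lambda* = (6.1818)
  f(x*)   = 13.4545

x* = (0.9091, -2), lambda* = (6.1818)


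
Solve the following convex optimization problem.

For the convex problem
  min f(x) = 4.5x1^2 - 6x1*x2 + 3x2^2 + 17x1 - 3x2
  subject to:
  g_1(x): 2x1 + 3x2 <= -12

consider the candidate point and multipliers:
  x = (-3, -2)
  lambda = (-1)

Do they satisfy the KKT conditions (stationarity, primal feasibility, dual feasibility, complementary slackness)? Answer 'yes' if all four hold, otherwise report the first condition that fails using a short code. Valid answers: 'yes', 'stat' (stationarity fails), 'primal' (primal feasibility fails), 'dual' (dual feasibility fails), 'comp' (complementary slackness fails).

Gradient of f: grad f(x) = Q x + c = (2, 3)
Constraint values g_i(x) = a_i^T x - b_i:
  g_1((-3, -2)) = 0
Stationarity residual: grad f(x) + sum_i lambda_i a_i = (0, 0)
  -> stationarity OK
Primal feasibility (all g_i <= 0): OK
Dual feasibility (all lambda_i >= 0): FAILS
Complementary slackness (lambda_i * g_i(x) = 0 for all i): OK

Verdict: the first failing condition is dual_feasibility -> dual.

dual


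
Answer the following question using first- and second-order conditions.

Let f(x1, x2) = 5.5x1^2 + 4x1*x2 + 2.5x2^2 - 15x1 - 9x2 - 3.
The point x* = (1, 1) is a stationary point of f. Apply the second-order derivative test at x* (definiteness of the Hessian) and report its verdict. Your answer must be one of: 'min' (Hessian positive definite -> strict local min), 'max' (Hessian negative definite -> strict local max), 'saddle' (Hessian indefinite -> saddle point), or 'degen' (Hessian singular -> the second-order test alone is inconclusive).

Compute the Hessian H = grad^2 f:
  H = [[11, 4], [4, 5]]
Verify stationarity: grad f(x*) = H x* + g = (0, 0).
Eigenvalues of H: 3, 13.
Both eigenvalues > 0, so H is positive definite -> x* is a strict local min.

min


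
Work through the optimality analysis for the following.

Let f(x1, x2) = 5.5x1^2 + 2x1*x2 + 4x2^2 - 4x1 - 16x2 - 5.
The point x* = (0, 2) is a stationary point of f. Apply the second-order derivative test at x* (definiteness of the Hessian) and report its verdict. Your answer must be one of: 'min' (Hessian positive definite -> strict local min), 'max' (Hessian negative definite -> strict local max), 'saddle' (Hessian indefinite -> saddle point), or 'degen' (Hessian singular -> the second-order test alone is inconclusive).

Compute the Hessian H = grad^2 f:
  H = [[11, 2], [2, 8]]
Verify stationarity: grad f(x*) = H x* + g = (0, 0).
Eigenvalues of H: 7, 12.
Both eigenvalues > 0, so H is positive definite -> x* is a strict local min.

min


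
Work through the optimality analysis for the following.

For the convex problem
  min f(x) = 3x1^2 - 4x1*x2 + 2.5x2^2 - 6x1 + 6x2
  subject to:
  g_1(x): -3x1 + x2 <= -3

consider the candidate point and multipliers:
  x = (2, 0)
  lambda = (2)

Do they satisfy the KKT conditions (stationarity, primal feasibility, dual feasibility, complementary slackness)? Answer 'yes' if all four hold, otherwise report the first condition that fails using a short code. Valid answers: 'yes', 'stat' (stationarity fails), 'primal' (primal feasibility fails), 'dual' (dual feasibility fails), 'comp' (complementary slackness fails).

Gradient of f: grad f(x) = Q x + c = (6, -2)
Constraint values g_i(x) = a_i^T x - b_i:
  g_1((2, 0)) = -3
Stationarity residual: grad f(x) + sum_i lambda_i a_i = (0, 0)
  -> stationarity OK
Primal feasibility (all g_i <= 0): OK
Dual feasibility (all lambda_i >= 0): OK
Complementary slackness (lambda_i * g_i(x) = 0 for all i): FAILS

Verdict: the first failing condition is complementary_slackness -> comp.

comp


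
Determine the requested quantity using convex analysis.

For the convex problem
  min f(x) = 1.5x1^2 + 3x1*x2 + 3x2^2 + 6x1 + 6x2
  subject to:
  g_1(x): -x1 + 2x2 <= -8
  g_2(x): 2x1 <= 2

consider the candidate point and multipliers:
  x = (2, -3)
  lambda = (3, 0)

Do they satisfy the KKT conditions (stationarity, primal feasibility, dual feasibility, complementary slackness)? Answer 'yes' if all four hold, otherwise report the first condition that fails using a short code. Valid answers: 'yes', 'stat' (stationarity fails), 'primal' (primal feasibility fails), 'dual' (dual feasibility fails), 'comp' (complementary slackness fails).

Gradient of f: grad f(x) = Q x + c = (3, -6)
Constraint values g_i(x) = a_i^T x - b_i:
  g_1((2, -3)) = 0
  g_2((2, -3)) = 2
Stationarity residual: grad f(x) + sum_i lambda_i a_i = (0, 0)
  -> stationarity OK
Primal feasibility (all g_i <= 0): FAILS
Dual feasibility (all lambda_i >= 0): OK
Complementary slackness (lambda_i * g_i(x) = 0 for all i): OK

Verdict: the first failing condition is primal_feasibility -> primal.

primal


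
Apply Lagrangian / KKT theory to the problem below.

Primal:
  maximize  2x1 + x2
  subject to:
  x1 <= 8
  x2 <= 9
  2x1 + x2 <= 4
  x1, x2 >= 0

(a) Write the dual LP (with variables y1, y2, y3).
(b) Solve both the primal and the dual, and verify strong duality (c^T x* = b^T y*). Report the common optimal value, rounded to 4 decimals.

The standard primal-dual pair for 'max c^T x s.t. A x <= b, x >= 0' is:
  Dual:  min b^T y  s.t.  A^T y >= c,  y >= 0.

So the dual LP is:
  minimize  8y1 + 9y2 + 4y3
  subject to:
    y1 + 2y3 >= 2
    y2 + y3 >= 1
    y1, y2, y3 >= 0

Solving the primal: x* = (2, 0).
  primal value c^T x* = 4.
Solving the dual: y* = (0, 0, 1).
  dual value b^T y* = 4.
Strong duality: c^T x* = b^T y*. Confirmed.

4


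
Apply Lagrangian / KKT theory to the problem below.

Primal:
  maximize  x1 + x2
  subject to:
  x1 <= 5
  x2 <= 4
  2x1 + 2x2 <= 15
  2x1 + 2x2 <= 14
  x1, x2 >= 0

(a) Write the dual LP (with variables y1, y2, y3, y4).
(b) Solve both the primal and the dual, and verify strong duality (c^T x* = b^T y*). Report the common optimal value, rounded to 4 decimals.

The standard primal-dual pair for 'max c^T x s.t. A x <= b, x >= 0' is:
  Dual:  min b^T y  s.t.  A^T y >= c,  y >= 0.

So the dual LP is:
  minimize  5y1 + 4y2 + 15y3 + 14y4
  subject to:
    y1 + 2y3 + 2y4 >= 1
    y2 + 2y3 + 2y4 >= 1
    y1, y2, y3, y4 >= 0

Solving the primal: x* = (3, 4).
  primal value c^T x* = 7.
Solving the dual: y* = (0, 0, 0, 0.5).
  dual value b^T y* = 7.
Strong duality: c^T x* = b^T y*. Confirmed.

7


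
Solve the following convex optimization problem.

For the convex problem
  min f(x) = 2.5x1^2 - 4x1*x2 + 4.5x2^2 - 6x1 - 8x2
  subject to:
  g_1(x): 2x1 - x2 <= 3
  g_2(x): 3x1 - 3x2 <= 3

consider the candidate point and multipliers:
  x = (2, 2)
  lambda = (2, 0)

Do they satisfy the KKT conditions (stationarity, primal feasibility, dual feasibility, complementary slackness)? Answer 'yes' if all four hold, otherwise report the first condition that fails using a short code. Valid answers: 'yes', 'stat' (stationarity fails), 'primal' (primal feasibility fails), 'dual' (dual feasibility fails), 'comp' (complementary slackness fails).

Gradient of f: grad f(x) = Q x + c = (-4, 2)
Constraint values g_i(x) = a_i^T x - b_i:
  g_1((2, 2)) = -1
  g_2((2, 2)) = -3
Stationarity residual: grad f(x) + sum_i lambda_i a_i = (0, 0)
  -> stationarity OK
Primal feasibility (all g_i <= 0): OK
Dual feasibility (all lambda_i >= 0): OK
Complementary slackness (lambda_i * g_i(x) = 0 for all i): FAILS

Verdict: the first failing condition is complementary_slackness -> comp.

comp


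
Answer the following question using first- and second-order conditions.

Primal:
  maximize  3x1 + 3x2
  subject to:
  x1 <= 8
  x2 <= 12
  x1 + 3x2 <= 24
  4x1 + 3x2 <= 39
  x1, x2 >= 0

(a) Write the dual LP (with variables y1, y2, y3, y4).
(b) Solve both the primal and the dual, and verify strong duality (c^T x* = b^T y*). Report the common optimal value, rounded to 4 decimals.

The standard primal-dual pair for 'max c^T x s.t. A x <= b, x >= 0' is:
  Dual:  min b^T y  s.t.  A^T y >= c,  y >= 0.

So the dual LP is:
  minimize  8y1 + 12y2 + 24y3 + 39y4
  subject to:
    y1 + y3 + 4y4 >= 3
    y2 + 3y3 + 3y4 >= 3
    y1, y2, y3, y4 >= 0

Solving the primal: x* = (5, 6.3333).
  primal value c^T x* = 34.
Solving the dual: y* = (0, 0, 0.3333, 0.6667).
  dual value b^T y* = 34.
Strong duality: c^T x* = b^T y*. Confirmed.

34


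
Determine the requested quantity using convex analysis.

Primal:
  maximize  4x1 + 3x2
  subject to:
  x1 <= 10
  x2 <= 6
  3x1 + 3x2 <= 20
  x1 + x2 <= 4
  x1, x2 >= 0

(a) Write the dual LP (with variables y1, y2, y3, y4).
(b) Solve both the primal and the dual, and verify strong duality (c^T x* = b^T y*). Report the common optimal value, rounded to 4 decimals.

The standard primal-dual pair for 'max c^T x s.t. A x <= b, x >= 0' is:
  Dual:  min b^T y  s.t.  A^T y >= c,  y >= 0.

So the dual LP is:
  minimize  10y1 + 6y2 + 20y3 + 4y4
  subject to:
    y1 + 3y3 + y4 >= 4
    y2 + 3y3 + y4 >= 3
    y1, y2, y3, y4 >= 0

Solving the primal: x* = (4, 0).
  primal value c^T x* = 16.
Solving the dual: y* = (0, 0, 0, 4).
  dual value b^T y* = 16.
Strong duality: c^T x* = b^T y*. Confirmed.

16


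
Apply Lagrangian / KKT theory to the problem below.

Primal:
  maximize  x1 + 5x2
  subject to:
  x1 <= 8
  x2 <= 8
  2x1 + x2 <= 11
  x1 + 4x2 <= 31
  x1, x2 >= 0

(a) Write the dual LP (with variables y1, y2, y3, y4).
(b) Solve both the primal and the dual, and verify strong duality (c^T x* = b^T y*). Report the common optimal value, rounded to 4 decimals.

The standard primal-dual pair for 'max c^T x s.t. A x <= b, x >= 0' is:
  Dual:  min b^T y  s.t.  A^T y >= c,  y >= 0.

So the dual LP is:
  minimize  8y1 + 8y2 + 11y3 + 31y4
  subject to:
    y1 + 2y3 + y4 >= 1
    y2 + y3 + 4y4 >= 5
    y1, y2, y3, y4 >= 0

Solving the primal: x* = (0, 7.75).
  primal value c^T x* = 38.75.
Solving the dual: y* = (0, 0, 0, 1.25).
  dual value b^T y* = 38.75.
Strong duality: c^T x* = b^T y*. Confirmed.

38.75


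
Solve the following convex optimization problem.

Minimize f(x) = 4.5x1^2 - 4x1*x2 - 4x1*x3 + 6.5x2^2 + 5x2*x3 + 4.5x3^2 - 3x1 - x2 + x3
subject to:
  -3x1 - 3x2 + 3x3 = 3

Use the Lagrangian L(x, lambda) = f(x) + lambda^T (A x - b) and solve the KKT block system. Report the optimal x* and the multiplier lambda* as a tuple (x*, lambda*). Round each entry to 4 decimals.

Form the Lagrangian:
  L(x, lambda) = (1/2) x^T Q x + c^T x + lambda^T (A x - b)
Stationarity (grad_x L = 0): Q x + c + A^T lambda = 0.
Primal feasibility: A x = b.

This gives the KKT block system:
  [ Q   A^T ] [ x     ]   [-c ]
  [ A    0  ] [ lambda ] = [ b ]

Solving the linear system:
  x*      = (-0.0423, -0.4296, 0.5282)
  lambda* = (-1.2582)
  f(x*)   = 2.4296

x* = (-0.0423, -0.4296, 0.5282), lambda* = (-1.2582)
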